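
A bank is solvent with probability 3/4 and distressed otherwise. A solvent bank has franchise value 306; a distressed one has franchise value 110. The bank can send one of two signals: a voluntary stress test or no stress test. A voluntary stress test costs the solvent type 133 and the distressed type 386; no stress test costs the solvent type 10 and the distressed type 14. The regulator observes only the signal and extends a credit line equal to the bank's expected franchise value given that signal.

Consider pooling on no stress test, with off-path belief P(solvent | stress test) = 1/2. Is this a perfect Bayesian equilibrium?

Yes

At the pooled signal (no stress test) the regulator holds the prior 3/4 and pays 3/4·306 + 1/4·110 = 257. Off-path (stress test) belief 1/2 gives 1/2·306 + 1/2·110 = 208.
Solvent: no stress test gives 257 − 10 = 247; stress test gives 208 − 133 = 75. Stays. ✓
Distressed: no stress test gives 257 − 14 = 243; stress test gives 208 − 386 = -178. Stays. ✓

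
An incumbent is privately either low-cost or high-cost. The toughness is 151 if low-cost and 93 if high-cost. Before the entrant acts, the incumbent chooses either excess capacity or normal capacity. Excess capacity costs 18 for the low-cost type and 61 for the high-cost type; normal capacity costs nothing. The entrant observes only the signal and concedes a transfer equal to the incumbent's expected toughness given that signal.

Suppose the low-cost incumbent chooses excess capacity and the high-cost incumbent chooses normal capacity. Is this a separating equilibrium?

Yes

Under separation the entrant infers type exactly: excess capacity → low-cost (pays 151), normal capacity → high-cost (pays 93).
Low-cost: excess capacity gives 151 − 18 = 133; normal capacity gives 93 − 0 = 93. No deviation. ✓
High-cost: normal capacity gives 93 − 0 = 93; excess capacity gives 151 − 61 = 90. No deviation. ✓
Both incentive constraints hold.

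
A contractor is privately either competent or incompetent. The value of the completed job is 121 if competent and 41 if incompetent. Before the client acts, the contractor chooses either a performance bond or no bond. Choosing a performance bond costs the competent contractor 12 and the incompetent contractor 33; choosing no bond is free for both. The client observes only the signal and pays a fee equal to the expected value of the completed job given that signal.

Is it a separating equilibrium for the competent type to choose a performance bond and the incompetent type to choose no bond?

No

If types separate, bond earns payment 121 and no bond earns 41.
Competent: bond gives 121 − 12 = 109; no bond gives 41 − 0 = 41. No deviation. ✓
Incompetent: no bond gives 41 − 0 = 41; bond gives 121 − 33 = 88. Would deviate. ✗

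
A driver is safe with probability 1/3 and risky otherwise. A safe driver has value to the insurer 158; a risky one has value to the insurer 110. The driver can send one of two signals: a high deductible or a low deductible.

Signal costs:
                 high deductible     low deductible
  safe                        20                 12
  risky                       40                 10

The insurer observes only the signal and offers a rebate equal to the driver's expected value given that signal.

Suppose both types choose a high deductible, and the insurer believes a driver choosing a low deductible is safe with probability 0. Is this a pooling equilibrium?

No

At the pooled signal (high deductible) the insurer holds the prior 1/3 and pays 1/3·158 + 2/3·110 = 126. Off-path (low deductible) belief 0 gives 0·158 + 1·110 = 110.
Safe: high deductible gives 126 − 20 = 106; low deductible gives 110 − 12 = 98. Stays. ✓
Risky: high deductible gives 126 − 40 = 86; low deductible gives 110 − 10 = 100. Deviates. ✗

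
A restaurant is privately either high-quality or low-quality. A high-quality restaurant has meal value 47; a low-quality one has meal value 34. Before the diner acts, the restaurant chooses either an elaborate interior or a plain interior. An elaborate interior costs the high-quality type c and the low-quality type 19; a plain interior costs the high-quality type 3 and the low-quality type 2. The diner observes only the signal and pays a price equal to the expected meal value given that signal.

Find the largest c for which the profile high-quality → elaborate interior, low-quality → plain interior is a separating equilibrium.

Under separation: elaborate interior → high-quality (pays 47); plain interior → low-quality (pays 34).
Low-quality: 34 − 2 = 32 ≥ 47 − 19 = 28. Holds regardless of c. ✓
High-quality: 47 − c ≥ 34 − 3, so c ≤ 47 − 31 = 16.

16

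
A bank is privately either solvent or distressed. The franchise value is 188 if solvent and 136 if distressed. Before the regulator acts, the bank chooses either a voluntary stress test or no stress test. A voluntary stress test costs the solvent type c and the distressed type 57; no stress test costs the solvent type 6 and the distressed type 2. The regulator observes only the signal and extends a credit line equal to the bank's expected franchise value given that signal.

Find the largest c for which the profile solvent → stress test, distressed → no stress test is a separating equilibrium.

58

Under separation: stress test → solvent (pays 188); no stress test → distressed (pays 136).
Distressed: 136 − 2 = 134 ≥ 188 − 57 = 131. Holds regardless of c. ✓
Solvent: 188 − c ≥ 136 − 6, so c ≤ 188 − 130 = 58.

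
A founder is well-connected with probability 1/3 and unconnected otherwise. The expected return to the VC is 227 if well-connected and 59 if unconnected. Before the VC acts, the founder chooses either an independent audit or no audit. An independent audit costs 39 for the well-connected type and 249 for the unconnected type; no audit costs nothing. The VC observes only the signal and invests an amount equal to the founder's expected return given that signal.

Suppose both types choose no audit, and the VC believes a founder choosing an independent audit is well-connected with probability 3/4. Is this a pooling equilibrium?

On the equilibrium path (no audit) the VC holds the prior 1/3 and pays 1/3·227 + 2/3·59 = 115. Off-path (audit) belief 3/4 gives 3/4·227 + 1/4·59 = 185.
Well-connected: no audit gives 115 − 0 = 115; audit gives 185 − 39 = 146. Deviates. ✗
Unconnected: no audit gives 115 − 0 = 115; audit gives 185 − 249 = -64. Stays. ✓

No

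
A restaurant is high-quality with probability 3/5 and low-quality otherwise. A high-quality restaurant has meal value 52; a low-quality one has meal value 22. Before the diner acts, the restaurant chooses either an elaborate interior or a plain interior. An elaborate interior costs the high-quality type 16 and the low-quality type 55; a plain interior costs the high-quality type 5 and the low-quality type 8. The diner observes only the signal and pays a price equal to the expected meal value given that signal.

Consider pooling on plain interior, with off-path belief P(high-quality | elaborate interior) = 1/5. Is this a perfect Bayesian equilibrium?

At the pooled signal (plain interior) the diner holds the prior 3/5 and pays 3/5·52 + 2/5·22 = 40. Off-path (elaborate interior) belief 1/5 gives 1/5·52 + 4/5·22 = 28.
High-quality: plain interior gives 40 − 5 = 35; elaborate interior gives 28 − 16 = 12. Stays. ✓
Low-quality: plain interior gives 40 − 8 = 32; elaborate interior gives 28 − 55 = -27. Stays. ✓

Yes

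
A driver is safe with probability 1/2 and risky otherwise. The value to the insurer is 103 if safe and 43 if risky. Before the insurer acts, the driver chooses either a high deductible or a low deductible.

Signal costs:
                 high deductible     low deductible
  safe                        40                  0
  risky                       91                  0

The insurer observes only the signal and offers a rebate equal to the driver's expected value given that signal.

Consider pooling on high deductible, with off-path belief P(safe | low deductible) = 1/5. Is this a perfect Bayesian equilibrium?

No

At the pooled signal (high deductible) the insurer holds the prior 1/2 and pays 1/2·103 + 1/2·43 = 73. Off-path (low deductible) belief 1/5 gives 1/5·103 + 4/5·43 = 55.
Safe: high deductible gives 73 − 40 = 33; low deductible gives 55 − 0 = 55. Deviates. ✗
Risky: high deductible gives 73 − 91 = -18; low deductible gives 55 − 0 = 55. Deviates. ✗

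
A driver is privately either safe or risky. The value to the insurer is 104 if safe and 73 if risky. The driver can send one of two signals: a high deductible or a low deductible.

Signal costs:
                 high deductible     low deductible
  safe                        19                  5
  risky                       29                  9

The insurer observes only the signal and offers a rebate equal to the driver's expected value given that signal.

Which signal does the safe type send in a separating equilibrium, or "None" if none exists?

None

Try safe → high deductible, risky → low deductible:
  If types separate, high deductible earns payment 104 and low deductible earns 73.
  Safe: high deductible gives 104 − 19 = 85; low deductible gives 73 − 5 = 68. No deviation. ✓
  Risky: low deductible gives 73 − 9 = 64; high deductible gives 104 − 29 = 75. Would deviate. ✗
Try safe → low deductible, risky → high deductible:
  If types separate, low deductible earns payment 104 and high deductible earns 73.
  Safe: low deductible gives 104 − 5 = 99; high deductible gives 73 − 19 = 54. No deviation. ✓
  Risky: high deductible gives 73 − 29 = 44; low deductible gives 104 − 9 = 95. Would deviate. ✗
Neither assignment is incentive-compatible.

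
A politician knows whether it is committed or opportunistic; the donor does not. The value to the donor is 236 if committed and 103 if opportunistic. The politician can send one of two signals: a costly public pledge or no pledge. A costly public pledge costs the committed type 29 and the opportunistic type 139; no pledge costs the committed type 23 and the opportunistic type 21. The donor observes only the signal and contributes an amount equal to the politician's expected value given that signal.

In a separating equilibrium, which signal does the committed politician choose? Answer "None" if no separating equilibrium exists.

None

Try committed → pledge, opportunistic → no pledge:
  Under separation the donor infers type exactly: pledge → committed (pays 236), no pledge → opportunistic (pays 103).
  Committed: pledge gives 236 − 29 = 207; no pledge gives 103 − 23 = 80. No deviation. ✓
  Opportunistic: no pledge gives 103 − 21 = 82; pledge gives 236 − 139 = 97. Would deviate. ✗
Try committed → no pledge, opportunistic → pledge:
  Under separation the donor infers type exactly: no pledge → committed (pays 236), pledge → opportunistic (pays 103).
  Committed: no pledge gives 236 − 23 = 213; pledge gives 103 − 29 = 74. No deviation. ✓
  Opportunistic: pledge gives 103 − 139 = -36; no pledge gives 236 − 21 = 215. Would deviate. ✗
Neither assignment is incentive-compatible.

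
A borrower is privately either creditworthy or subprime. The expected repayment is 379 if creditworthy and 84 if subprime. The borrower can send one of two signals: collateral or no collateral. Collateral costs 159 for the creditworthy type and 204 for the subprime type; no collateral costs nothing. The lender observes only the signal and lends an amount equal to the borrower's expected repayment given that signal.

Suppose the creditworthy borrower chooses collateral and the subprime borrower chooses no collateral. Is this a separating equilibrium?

If types separate, collateral earns payment 379 and no collateral earns 84.
Creditworthy: collateral gives 379 − 159 = 220; no collateral gives 84 − 0 = 84. No deviation. ✓
Subprime: no collateral gives 84 − 0 = 84; collateral gives 379 − 204 = 175. Would deviate. ✗

No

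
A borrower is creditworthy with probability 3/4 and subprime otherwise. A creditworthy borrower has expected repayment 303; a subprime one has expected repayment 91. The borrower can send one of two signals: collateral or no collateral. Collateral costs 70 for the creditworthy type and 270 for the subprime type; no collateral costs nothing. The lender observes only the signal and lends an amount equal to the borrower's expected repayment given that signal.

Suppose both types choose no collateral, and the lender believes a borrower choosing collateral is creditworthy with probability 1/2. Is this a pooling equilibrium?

At the pooled signal (no collateral) the lender holds the prior 3/4 and pays 3/4·303 + 1/4·91 = 250. Off-path (collateral) belief 1/2 gives 1/2·303 + 1/2·91 = 197.
Creditworthy: no collateral gives 250 − 0 = 250; collateral gives 197 − 70 = 127. Stays. ✓
Subprime: no collateral gives 250 − 0 = 250; collateral gives 197 − 270 = -73. Stays. ✓

Yes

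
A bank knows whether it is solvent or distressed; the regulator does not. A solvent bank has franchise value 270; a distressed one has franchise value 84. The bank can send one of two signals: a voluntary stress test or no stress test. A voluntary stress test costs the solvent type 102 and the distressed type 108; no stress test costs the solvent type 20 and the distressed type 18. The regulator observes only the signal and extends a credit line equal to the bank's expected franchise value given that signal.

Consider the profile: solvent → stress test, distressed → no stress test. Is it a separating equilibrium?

If types separate, stress test earns payment 270 and no stress test earns 84.
Solvent: stress test gives 270 − 102 = 168; no stress test gives 84 − 20 = 64. No deviation. ✓
Distressed: no stress test gives 84 − 18 = 66; stress test gives 270 − 108 = 162. Would deviate. ✗

No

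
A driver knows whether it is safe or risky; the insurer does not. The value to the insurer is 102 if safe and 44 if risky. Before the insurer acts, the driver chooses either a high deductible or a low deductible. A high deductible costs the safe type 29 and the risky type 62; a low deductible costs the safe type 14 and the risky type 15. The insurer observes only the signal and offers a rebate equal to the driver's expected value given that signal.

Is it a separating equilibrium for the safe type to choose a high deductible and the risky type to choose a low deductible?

No

Under separation the insurer infers type exactly: high deductible → safe (pays 102), low deductible → risky (pays 44).
Safe: high deductible gives 102 − 29 = 73; low deductible gives 44 − 14 = 30. No deviation. ✓
Risky: low deductible gives 44 − 15 = 29; high deductible gives 102 − 62 = 40. Would deviate. ✗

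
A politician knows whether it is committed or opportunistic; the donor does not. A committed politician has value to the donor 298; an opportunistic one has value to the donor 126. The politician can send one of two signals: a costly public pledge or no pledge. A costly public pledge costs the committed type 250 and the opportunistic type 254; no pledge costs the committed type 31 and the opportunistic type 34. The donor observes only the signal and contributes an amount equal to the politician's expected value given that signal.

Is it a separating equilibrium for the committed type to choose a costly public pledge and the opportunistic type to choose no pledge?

No

Under separation the donor infers type exactly: pledge → committed (pays 298), no pledge → opportunistic (pays 126).
Committed: pledge gives 298 − 250 = 48; no pledge gives 126 − 31 = 95. Would deviate. ✗
Opportunistic: no pledge gives 126 − 34 = 92; pledge gives 298 − 254 = 44. No deviation. ✓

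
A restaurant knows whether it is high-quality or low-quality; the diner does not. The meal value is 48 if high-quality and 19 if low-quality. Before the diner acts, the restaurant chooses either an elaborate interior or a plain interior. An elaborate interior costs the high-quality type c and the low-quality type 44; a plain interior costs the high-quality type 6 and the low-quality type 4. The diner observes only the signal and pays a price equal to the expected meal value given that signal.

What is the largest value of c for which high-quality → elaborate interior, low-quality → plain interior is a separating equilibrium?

Under separation: elaborate interior → high-quality (pays 48); plain interior → low-quality (pays 19).
Low-quality: 19 − 4 = 15 ≥ 48 − 44 = 4. Holds regardless of c. ✓
High-quality: 48 − c ≥ 19 − 6, so c ≤ 48 − 13 = 35.

35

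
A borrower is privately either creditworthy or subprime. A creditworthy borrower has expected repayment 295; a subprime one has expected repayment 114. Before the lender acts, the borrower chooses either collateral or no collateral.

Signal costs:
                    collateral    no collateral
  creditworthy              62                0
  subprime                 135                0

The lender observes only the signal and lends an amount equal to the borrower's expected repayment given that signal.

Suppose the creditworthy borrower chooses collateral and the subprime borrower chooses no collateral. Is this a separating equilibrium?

If types separate, collateral earns payment 295 and no collateral earns 114.
Creditworthy: collateral gives 295 − 62 = 233; no collateral gives 114 − 0 = 114. No deviation. ✓
Subprime: no collateral gives 114 − 0 = 114; collateral gives 295 − 135 = 160. Would deviate. ✗

No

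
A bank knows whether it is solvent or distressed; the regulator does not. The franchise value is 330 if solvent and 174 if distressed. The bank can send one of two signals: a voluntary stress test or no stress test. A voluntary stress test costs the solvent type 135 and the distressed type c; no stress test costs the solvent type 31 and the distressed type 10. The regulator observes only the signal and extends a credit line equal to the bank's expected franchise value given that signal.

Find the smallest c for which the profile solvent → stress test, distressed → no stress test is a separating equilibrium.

Under separation: stress test → solvent (pays 330); no stress test → distressed (pays 174).
Solvent: 330 − 135 = 195 ≥ 174 − 31 = 143. Holds regardless of c. ✓
Distressed: 174 − 10 ≥ 330 − c, so c ≥ 330 − 164 = 166.

166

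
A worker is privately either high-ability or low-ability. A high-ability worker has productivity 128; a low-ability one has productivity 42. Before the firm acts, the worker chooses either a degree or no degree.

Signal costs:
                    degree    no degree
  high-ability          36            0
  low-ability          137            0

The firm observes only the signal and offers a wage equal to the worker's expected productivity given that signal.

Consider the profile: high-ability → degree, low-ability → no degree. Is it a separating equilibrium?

If types separate, degree earns payment 128 and no degree earns 42.
High-ability: degree gives 128 − 36 = 92; no degree gives 42 − 0 = 42. No deviation. ✓
Low-ability: no degree gives 42 − 0 = 42; degree gives 128 − 137 = -9. No deviation. ✓
Neither type gains from mimicking the other.

Yes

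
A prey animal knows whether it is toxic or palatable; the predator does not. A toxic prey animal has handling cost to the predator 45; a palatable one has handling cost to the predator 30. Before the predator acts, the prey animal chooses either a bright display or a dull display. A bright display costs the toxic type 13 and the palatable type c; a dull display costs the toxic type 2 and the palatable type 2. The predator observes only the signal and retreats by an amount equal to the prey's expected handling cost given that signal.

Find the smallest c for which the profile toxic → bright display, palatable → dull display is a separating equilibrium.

17

Under separation: bright display → toxic (pays 45); dull display → palatable (pays 30).
Toxic: 45 − 13 = 32 ≥ 30 − 2 = 28. Holds regardless of c. ✓
Palatable: 30 − 2 ≥ 45 − c, so c ≥ 45 − 28 = 17.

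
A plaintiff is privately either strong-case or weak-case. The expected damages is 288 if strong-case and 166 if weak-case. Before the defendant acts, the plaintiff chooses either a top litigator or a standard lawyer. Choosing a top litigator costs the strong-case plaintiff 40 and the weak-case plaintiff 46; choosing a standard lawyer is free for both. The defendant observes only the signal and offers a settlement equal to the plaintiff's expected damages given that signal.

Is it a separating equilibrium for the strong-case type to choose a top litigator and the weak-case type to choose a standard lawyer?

No

Under separation the defendant infers type exactly: top litigator → strong-case (pays 288), standard lawyer → weak-case (pays 166).
Strong-case: top litigator gives 288 − 40 = 248; standard lawyer gives 166 − 0 = 166. No deviation. ✓
Weak-case: standard lawyer gives 166 − 0 = 166; top litigator gives 288 − 46 = 242. Would deviate. ✗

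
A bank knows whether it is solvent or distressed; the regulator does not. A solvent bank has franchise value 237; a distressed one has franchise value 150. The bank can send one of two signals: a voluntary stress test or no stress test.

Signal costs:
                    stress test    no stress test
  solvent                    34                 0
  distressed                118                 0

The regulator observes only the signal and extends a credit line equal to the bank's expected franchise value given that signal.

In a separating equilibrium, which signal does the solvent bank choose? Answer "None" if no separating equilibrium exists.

stress test

Try solvent → stress test, distressed → no stress test:
  If types separate, stress test earns payment 237 and no stress test earns 150.
  Solvent: stress test gives 237 − 34 = 203; no stress test gives 150 − 0 = 150. No deviation. ✓
  Distressed: no stress test gives 150 − 0 = 150; stress test gives 237 − 118 = 119. No deviation. ✓
Both hold — the solvent type sends stress test.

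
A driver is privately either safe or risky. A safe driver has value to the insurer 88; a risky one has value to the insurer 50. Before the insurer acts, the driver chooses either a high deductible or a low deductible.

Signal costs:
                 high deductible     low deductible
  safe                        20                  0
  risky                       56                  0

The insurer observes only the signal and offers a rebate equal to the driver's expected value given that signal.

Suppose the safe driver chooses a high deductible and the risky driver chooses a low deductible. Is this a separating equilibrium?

Under separation the insurer infers type exactly: high deductible → safe (pays 88), low deductible → risky (pays 50).
Safe: high deductible gives 88 − 20 = 68; low deductible gives 50 − 0 = 50. No deviation. ✓
Risky: low deductible gives 50 − 0 = 50; high deductible gives 88 − 56 = 32. No deviation. ✓
Both incentive constraints hold.

Yes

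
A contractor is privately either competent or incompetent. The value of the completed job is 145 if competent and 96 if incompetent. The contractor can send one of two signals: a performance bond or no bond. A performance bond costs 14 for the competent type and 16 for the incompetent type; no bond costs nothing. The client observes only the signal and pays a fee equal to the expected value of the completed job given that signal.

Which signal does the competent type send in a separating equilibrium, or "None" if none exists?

None

Try competent → bond, incompetent → no bond:
  Under separation the client infers type exactly: bond → competent (pays 145), no bond → incompetent (pays 96).
  Competent: bond gives 145 − 14 = 131; no bond gives 96 − 0 = 96. No deviation. ✓
  Incompetent: no bond gives 96 − 0 = 96; bond gives 145 − 16 = 129. Would deviate. ✗
Try competent → no bond, incompetent → bond:
  Under separation the client infers type exactly: no bond → competent (pays 145), bond → incompetent (pays 96).
  Competent: no bond gives 145 − 0 = 145; bond gives 96 − 14 = 82. No deviation. ✓
  Incompetent: bond gives 96 − 16 = 80; no bond gives 145 − 0 = 145. Would deviate. ✗
Neither assignment is incentive-compatible.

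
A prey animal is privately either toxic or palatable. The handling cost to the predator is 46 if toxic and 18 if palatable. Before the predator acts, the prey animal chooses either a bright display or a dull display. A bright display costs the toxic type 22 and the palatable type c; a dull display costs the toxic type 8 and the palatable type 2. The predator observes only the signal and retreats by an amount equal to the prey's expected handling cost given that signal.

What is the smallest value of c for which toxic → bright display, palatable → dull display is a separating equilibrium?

Under separation: bright display → toxic (pays 46); dull display → palatable (pays 18).
Toxic: 46 − 22 = 24 ≥ 18 − 8 = 10. Holds regardless of c. ✓
Palatable: 18 − 2 ≥ 46 − c, so c ≥ 46 − 16 = 30.

30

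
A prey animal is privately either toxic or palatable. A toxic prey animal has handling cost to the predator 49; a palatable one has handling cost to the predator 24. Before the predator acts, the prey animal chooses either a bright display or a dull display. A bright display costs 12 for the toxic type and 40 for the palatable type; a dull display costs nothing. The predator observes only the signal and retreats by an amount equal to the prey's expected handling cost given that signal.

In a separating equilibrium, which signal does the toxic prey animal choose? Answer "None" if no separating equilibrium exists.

Try toxic → bright display, palatable → dull display:
  Under separation the predator infers type exactly: bright display → toxic (pays 49), dull display → palatable (pays 24).
  Toxic: bright display gives 49 − 12 = 37; dull display gives 24 − 0 = 24. No deviation. ✓
  Palatable: dull display gives 24 − 0 = 24; bright display gives 49 − 40 = 9. No deviation. ✓
Both hold — the toxic type sends bright display.

bright display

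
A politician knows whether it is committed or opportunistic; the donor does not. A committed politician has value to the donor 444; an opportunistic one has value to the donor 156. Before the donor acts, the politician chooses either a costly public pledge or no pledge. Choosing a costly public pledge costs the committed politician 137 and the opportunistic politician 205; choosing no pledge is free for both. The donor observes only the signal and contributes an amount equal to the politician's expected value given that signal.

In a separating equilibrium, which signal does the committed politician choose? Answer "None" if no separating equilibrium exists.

None

Try committed → pledge, opportunistic → no pledge:
  If types separate, pledge earns payment 444 and no pledge earns 156.
  Committed: pledge gives 444 − 137 = 307; no pledge gives 156 − 0 = 156. No deviation. ✓
  Opportunistic: no pledge gives 156 − 0 = 156; pledge gives 444 − 205 = 239. Would deviate. ✗
Try committed → no pledge, opportunistic → pledge:
  If types separate, no pledge earns payment 444 and pledge earns 156.
  Committed: no pledge gives 444 − 0 = 444; pledge gives 156 − 137 = 19. No deviation. ✓
  Opportunistic: pledge gives 156 − 205 = -49; no pledge gives 444 − 0 = 444. Would deviate. ✗
Neither assignment is incentive-compatible.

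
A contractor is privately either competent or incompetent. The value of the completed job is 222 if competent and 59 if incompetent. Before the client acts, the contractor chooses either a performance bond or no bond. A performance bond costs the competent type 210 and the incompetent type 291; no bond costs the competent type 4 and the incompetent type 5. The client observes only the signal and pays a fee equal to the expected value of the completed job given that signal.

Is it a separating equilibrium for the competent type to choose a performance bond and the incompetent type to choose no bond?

Under separation the client infers type exactly: bond → competent (pays 222), no bond → incompetent (pays 59).
Competent: bond gives 222 − 210 = 12; no bond gives 59 − 4 = 55. Would deviate. ✗
Incompetent: no bond gives 59 − 5 = 54; bond gives 222 − 291 = -69. No deviation. ✓

No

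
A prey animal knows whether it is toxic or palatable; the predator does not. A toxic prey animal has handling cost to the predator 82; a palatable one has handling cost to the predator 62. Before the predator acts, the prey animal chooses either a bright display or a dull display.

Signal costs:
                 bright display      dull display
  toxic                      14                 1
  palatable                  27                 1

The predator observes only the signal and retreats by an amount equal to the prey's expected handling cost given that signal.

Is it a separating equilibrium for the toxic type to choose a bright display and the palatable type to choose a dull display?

If types separate, bright display earns payment 82 and dull display earns 62.
Toxic: bright display gives 82 − 14 = 68; dull display gives 62 − 1 = 61. No deviation. ✓
Palatable: dull display gives 62 − 1 = 61; bright display gives 82 − 27 = 55. No deviation. ✓
Both incentive constraints hold.

Yes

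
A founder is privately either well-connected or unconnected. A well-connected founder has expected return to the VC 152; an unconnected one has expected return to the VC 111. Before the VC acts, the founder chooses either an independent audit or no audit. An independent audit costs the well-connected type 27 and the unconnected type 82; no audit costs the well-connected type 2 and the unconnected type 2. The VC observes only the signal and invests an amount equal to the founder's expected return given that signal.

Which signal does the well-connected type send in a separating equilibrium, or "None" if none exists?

Try well-connected → audit, unconnected → no audit:
  Under separation the VC infers type exactly: audit → well-connected (pays 152), no audit → unconnected (pays 111).
  Well-connected: audit gives 152 − 27 = 125; no audit gives 111 − 2 = 109. No deviation. ✓
  Unconnected: no audit gives 111 − 2 = 109; audit gives 152 − 82 = 70. No deviation. ✓
Both hold — the well-connected type sends audit.

audit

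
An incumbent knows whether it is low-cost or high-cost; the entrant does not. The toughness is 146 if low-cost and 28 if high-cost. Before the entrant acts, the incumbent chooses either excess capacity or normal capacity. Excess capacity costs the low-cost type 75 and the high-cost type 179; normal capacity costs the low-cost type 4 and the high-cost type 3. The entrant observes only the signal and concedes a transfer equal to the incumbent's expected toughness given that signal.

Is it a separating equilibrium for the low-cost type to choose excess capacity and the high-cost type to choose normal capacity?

Yes

Under separation the entrant infers type exactly: excess capacity → low-cost (pays 146), normal capacity → high-cost (pays 28).
Low-cost: excess capacity gives 146 − 75 = 71; normal capacity gives 28 − 4 = 24. No deviation. ✓
High-cost: normal capacity gives 28 − 3 = 25; excess capacity gives 146 − 179 = -33. No deviation. ✓
Neither type gains from mimicking the other.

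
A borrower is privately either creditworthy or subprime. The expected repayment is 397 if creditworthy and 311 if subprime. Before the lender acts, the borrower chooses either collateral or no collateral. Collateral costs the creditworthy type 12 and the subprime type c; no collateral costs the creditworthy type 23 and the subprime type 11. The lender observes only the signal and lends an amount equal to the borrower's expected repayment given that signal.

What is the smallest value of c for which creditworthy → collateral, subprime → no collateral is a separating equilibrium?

97

Under separation: collateral → creditworthy (pays 397); no collateral → subprime (pays 311).
Creditworthy: 397 − 12 = 385 ≥ 311 − 23 = 288. Holds regardless of c. ✓
Subprime: 311 − 11 ≥ 397 − c, so c ≥ 397 − 300 = 97.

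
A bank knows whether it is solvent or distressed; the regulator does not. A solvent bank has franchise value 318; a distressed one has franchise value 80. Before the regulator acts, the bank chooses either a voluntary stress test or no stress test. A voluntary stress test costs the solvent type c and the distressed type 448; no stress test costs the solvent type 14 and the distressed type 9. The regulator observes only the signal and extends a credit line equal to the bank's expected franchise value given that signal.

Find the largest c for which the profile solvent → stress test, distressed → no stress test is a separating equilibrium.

Under separation: stress test → solvent (pays 318); no stress test → distressed (pays 80).
Distressed: 80 − 9 = 71 ≥ 318 − 448 = -130. Holds regardless of c. ✓
Solvent: 318 − c ≥ 80 − 14, so c ≤ 318 − 66 = 252.

252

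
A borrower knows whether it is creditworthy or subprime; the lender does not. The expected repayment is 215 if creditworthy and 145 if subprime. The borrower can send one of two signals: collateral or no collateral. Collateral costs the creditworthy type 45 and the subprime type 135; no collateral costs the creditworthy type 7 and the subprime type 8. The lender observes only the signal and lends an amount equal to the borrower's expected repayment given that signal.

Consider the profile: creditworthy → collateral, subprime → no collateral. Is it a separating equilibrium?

Yes

Under separation the lender infers type exactly: collateral → creditworthy (pays 215), no collateral → subprime (pays 145).
Creditworthy: collateral gives 215 − 45 = 170; no collateral gives 145 − 7 = 138. No deviation. ✓
Subprime: no collateral gives 145 − 8 = 137; collateral gives 215 − 135 = 80. No deviation. ✓
Both incentive constraints hold.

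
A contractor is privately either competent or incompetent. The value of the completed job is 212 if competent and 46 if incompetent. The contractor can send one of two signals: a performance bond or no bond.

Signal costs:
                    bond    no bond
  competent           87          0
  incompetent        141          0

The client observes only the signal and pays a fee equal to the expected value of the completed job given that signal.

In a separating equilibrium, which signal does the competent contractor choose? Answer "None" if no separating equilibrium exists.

None

Try competent → bond, incompetent → no bond:
  If types separate, bond earns payment 212 and no bond earns 46.
  Competent: bond gives 212 − 87 = 125; no bond gives 46 − 0 = 46. No deviation. ✓
  Incompetent: no bond gives 46 − 0 = 46; bond gives 212 − 141 = 71. Would deviate. ✗
Try competent → no bond, incompetent → bond:
  If types separate, no bond earns payment 212 and bond earns 46.
  Competent: no bond gives 212 − 0 = 212; bond gives 46 − 87 = -41. No deviation. ✓
  Incompetent: bond gives 46 − 141 = -95; no bond gives 212 − 0 = 212. Would deviate. ✗
Neither assignment is incentive-compatible.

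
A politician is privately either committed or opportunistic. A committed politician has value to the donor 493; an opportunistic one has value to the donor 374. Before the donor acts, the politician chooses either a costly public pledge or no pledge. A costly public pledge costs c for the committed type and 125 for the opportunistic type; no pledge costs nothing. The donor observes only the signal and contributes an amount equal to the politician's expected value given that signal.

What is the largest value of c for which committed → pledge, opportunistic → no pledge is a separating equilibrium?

Under separation: pledge → committed (pays 493); no pledge → opportunistic (pays 374).
Opportunistic: 374 − 0 = 374 ≥ 493 − 125 = 368. Holds regardless of c. ✓
Committed: 493 − c ≥ 374 − 0, so c ≤ 493 − 374 = 119.

119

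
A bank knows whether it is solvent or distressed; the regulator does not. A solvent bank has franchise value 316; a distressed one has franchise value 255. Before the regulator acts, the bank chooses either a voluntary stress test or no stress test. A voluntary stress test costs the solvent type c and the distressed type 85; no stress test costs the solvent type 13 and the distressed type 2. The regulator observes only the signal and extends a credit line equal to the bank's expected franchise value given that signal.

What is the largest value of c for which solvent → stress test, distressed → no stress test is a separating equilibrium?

Under separation: stress test → solvent (pays 316); no stress test → distressed (pays 255).
Distressed: 255 − 2 = 253 ≥ 316 − 85 = 231. Holds regardless of c. ✓
Solvent: 316 − c ≥ 255 − 13, so c ≤ 316 − 242 = 74.

74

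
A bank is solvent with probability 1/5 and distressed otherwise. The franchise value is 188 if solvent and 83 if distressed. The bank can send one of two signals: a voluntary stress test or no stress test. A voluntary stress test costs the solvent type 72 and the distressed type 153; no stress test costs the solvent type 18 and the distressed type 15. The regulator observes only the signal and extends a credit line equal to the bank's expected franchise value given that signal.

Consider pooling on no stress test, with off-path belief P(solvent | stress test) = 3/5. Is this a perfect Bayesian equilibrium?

At the pooled signal (no stress test) the regulator holds the prior 1/5 and pays 1/5·188 + 4/5·83 = 104. Off-path (stress test) belief 3/5 gives 3/5·188 + 2/5·83 = 146.
Solvent: no stress test gives 104 − 18 = 86; stress test gives 146 − 72 = 74. Stays. ✓
Distressed: no stress test gives 104 − 15 = 89; stress test gives 146 − 153 = -7. Stays. ✓

Yes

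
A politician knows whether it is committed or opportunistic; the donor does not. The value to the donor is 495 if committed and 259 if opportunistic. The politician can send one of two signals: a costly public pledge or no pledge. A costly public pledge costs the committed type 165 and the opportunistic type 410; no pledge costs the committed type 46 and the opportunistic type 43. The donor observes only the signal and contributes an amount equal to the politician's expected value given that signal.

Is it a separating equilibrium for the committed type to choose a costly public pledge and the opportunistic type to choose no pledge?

Yes

If types separate, pledge earns payment 495 and no pledge earns 259.
Committed: pledge gives 495 − 165 = 330; no pledge gives 259 − 46 = 213. No deviation. ✓
Opportunistic: no pledge gives 259 − 43 = 216; pledge gives 495 − 410 = 85. No deviation. ✓
Both incentive constraints hold.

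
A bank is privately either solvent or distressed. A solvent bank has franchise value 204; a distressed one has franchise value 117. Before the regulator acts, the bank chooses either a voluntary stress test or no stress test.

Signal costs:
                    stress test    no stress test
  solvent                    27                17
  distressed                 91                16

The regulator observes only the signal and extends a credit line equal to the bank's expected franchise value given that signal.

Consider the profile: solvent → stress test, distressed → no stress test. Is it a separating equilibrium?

If types separate, stress test earns payment 204 and no stress test earns 117.
Solvent: stress test gives 204 − 27 = 177; no stress test gives 117 − 17 = 100. No deviation. ✓
Distressed: no stress test gives 117 − 16 = 101; stress test gives 204 − 91 = 113. Would deviate. ✗

No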